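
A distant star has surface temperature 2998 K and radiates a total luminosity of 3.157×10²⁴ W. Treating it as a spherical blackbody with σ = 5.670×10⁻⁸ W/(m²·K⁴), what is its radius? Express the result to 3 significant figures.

R ≈ 2.34×10⁸ m

L = 4πR²σT⁴ ⇒ R = √(L/(4πσT⁴)).
σT⁴ = 4.58047×10⁶ W/m², so R = √(3.157×10²⁴/(4π×4.58047×10⁶)) = 2.34×10⁸ m.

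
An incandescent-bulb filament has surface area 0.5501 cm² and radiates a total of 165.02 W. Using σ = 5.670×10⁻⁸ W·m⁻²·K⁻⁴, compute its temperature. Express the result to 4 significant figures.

Area A = 0.5501 cm² = 5.501×10⁻⁵ m².
P = σAT⁴ ⇒ T = (P/(σA))^(1/4) = (165.02/(5.670×10⁻⁸×5.501×10⁻⁵))^(1/4) = 2697 K.

T ≈ 2697 K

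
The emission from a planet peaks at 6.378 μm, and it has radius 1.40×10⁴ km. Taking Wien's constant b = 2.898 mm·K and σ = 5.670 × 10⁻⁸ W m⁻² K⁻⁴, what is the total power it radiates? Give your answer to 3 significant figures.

Wien's law: T = b/λ_max = 2.898×10⁻³/6.378×10⁻⁶ = 454.374 K.
Surface area A = 4πR² = 4π(1.40×10⁷ m)² = 2.46301×10¹⁵ m².
Then P = σAT⁴ = 5.670×10⁻⁸×2.46301×10¹⁵×(454.374)⁴ = 5.95×10¹⁸ W.

P ≈ 5.95×10¹⁸ W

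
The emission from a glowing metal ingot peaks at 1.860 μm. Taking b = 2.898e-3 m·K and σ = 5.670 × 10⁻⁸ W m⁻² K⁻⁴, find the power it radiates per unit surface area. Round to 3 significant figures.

I ≈ 3.34×10⁵ W/m²

Wien's law: T = b/λ_max = 2.898×10⁻³/1.860×10⁻⁶ = 1558.06 K.
Then I = σT⁴ = 5.670×10⁻⁸×(1558.06)⁴ = 3.34×10⁵ W/m².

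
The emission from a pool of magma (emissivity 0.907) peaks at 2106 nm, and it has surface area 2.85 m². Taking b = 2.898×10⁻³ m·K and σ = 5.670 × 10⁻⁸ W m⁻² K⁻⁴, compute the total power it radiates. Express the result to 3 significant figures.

Wien's law: T = b/λ_max = 2.898×10⁻³/2.106×10⁻⁶ = 1376.07 K.
Area A = 2.85 m².
Then P = εσAT⁴ = 0.907×5.670×10⁻⁸×2.85×(1376.07)⁴ = 5.26×10⁵ W.

P ≈ 5.26×10⁵ W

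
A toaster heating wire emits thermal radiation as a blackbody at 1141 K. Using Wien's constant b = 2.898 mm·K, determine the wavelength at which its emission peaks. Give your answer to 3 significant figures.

Wien's displacement law: λ_max = b/T = (2.898×10⁻³ m·K)/(1141 K) = 2.540×10⁻⁶ m.
That is 2.54×10³ nm, in the infrared range.

λ_max ≈ 2.54×10³ nm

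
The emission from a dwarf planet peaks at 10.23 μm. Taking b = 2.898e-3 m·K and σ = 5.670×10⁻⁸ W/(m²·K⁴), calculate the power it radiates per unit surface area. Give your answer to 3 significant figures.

Wien's law: T = b/λ_max = 2.898×10⁻³/1.023×10⁻⁵ = 283.284 K.
Then I = σT⁴ = 5.670×10⁻⁸×(283.284)⁴ = 365 W/m².

I ≈ 365 W/m²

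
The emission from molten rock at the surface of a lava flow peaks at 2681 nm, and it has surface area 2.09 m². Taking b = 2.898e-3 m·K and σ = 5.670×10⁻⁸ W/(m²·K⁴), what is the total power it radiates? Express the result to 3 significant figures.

P ≈ 1.62×10⁵ W

Wien's law: T = b/λ_max = 2.898×10⁻³/2.681×10⁻⁶ = 1080.94 K.
Area A = 2.09 m².
Then P = σAT⁴ = 5.670×10⁻⁸×2.09×(1080.94)⁴ = 1.62×10⁵ W.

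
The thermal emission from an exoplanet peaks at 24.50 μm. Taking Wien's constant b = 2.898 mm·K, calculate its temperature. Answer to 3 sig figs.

T ≈ 118 K

Wien's law gives T = b/λ_max = (2.898×10⁻³ m·K)/(2.450×10⁻⁵ m) = 118 K.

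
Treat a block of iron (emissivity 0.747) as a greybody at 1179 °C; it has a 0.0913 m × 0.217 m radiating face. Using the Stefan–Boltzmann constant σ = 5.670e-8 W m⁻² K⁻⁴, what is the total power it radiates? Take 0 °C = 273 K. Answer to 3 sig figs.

T = 1179 °C + 273 = 1452 K.
Area A = 0.0913 × 0.217 = 0.0198121 m².
P = εσAT⁴ = 0.747 × 5.670×10⁻⁸ × 0.0198121 × (1452)⁴ = 3.73×10³ W.

P ≈ 3.73×10³ W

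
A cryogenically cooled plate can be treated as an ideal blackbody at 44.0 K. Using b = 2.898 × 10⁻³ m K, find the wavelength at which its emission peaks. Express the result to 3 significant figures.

λ_max ≈ 65.9 μm

Wien's displacement law: λ_max = b/T = (2.898×10⁻³ m·K)/(44.0 K) = 6.586×10⁻⁵ m.
That is 65.9 μm, in the infrared range.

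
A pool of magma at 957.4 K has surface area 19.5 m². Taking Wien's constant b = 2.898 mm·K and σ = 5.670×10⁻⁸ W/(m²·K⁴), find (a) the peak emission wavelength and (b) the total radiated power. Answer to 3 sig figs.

λ_max ≈ 3.03 μm; P ≈ 9.29×10⁵ W

(a) λ_max = b/T = 2.898×10⁻³/957.4 = 3.027×10⁻⁶ m = 3.03 μm.
Area A = 19.5 m².
(b) P = σAT⁴ = 5.670×10⁻⁸×19.5×(957.4)⁴ = 9.29×10⁵ W.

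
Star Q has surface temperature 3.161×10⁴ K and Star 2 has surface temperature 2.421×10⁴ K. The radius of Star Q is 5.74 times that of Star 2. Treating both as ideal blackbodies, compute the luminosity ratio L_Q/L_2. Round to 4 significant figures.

L ∝ R²T⁴, so L_Q/L_2 = (R_Q/R_2)²(T_Q/T_2)⁴ = (5.74)² × (3.161×10⁴/2.421×10⁴)⁴ = 32.9476 × 2.90616 = 95.75.

L_Q/L_2 ≈ 95.75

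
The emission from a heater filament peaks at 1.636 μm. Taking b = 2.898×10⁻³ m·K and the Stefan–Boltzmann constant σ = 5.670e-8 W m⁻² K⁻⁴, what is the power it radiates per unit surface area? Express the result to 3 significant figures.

I ≈ 5.58×10⁵ W/m²

Wien's law: T = b/λ_max = 2.898×10⁻³/1.636×10⁻⁶ = 1771.39 K.
Then I = σT⁴ = 5.670×10⁻⁸×(1771.39)⁴ = 5.58×10⁵ W/m².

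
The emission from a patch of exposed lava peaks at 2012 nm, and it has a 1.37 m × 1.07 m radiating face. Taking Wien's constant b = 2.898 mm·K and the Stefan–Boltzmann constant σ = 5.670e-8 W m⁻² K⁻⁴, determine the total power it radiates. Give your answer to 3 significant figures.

Wien's law: T = b/λ_max = 2.898×10⁻³/2.012×10⁻⁶ = 1440.36 K.
Area A = 1.37 × 1.07 = 1.4659 m².
Then P = σAT⁴ = 5.670×10⁻⁸×1.4659×(1440.36)⁴ = 3.58×10⁵ W.

P ≈ 3.58×10⁵ W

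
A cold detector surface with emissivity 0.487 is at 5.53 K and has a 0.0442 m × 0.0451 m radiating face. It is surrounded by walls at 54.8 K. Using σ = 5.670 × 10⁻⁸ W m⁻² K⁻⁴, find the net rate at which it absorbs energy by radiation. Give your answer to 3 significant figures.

Area A = 0.0442 × 0.0451 = 1.99342×10⁻³ m².
Net radiated power P_net = εσA(T⁴ − T₀⁴) = 0.487×5.670×10⁻⁸×1.99342×10⁻³×(5.53⁴ − 54.8⁴).
T⁴ − T₀⁴ = 935.191 − 9.01825×10⁶ = -9.01731×10⁶ K⁴, so P_net = -4.96×10⁻⁴ W — negative, meaning a net gain of 4.96×10⁻⁴ W.

Net gain ≈ 4.96×10⁻⁴ W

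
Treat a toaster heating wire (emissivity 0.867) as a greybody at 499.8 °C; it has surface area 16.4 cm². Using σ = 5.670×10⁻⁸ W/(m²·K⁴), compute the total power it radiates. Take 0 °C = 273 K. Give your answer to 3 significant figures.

T = 499.8 °C + 273 = 772.8 K.
Area A = 16.4 cm² = 1.64×10⁻³ m².
P = εσAT⁴ = 0.867 × 5.670×10⁻⁸ × 1.64×10⁻³ × (772.8)⁴ = 28.8 W.

P ≈ 28.8 W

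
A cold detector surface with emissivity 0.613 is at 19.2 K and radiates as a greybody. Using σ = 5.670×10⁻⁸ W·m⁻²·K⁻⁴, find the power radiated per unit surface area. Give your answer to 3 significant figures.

I ≈ 4.72×10⁻³ W/m²

Stefan–Boltzmann: I = εσT⁴ = 0.613 × 5.670×10⁻⁸ × (19.2)⁴ = 4.72×10⁻³ W/m².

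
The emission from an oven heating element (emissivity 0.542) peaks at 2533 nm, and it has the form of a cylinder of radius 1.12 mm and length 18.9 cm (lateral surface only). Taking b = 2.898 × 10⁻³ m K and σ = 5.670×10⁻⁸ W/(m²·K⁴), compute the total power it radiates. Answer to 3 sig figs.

Wien's law: T = b/λ_max = 2.898×10⁻³/2.533×10⁻⁶ = 1144.10 K.
Lateral area A = 2πrL = 2π×1.12×10⁻³×0.189 = 1.33002×10⁻³ m².
Then P = εσAT⁴ = 0.542×5.670×10⁻⁸×1.33002×10⁻³×(1144.10)⁴ = 70.0 W.

P ≈ 70.0 W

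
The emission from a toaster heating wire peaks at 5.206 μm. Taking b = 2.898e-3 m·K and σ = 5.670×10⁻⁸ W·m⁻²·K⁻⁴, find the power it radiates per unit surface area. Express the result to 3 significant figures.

Wien's law: T = b/λ_max = 2.898×10⁻³/5.206×10⁻⁶ = 556.665 K.
Then I = σT⁴ = 5.670×10⁻⁸×(556.665)⁴ = 5.44×10³ W/m².

I ≈ 5.44×10³ W/m²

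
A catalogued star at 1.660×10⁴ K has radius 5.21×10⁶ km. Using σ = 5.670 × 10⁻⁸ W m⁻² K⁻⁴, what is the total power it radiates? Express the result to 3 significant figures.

Surface area A = 4πR² = 4π(5.21×10⁹ m)² = 3.41103×10²⁰ m².
P = σAT⁴ = 5.670×10⁻⁸ × 3.41103×10²⁰ × (1.660×10⁴)⁴ = 1.47×10³⁰ W.

P ≈ 1.47×10³⁰ W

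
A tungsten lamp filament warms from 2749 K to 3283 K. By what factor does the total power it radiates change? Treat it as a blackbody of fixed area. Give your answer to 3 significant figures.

P ∝ T⁴, so P₂/P₁ = (T₂/T₁)⁴ = (3283/2749)⁴ = (1.19425)⁴ = 2.03.

P₂/P₁ ≈ 2.03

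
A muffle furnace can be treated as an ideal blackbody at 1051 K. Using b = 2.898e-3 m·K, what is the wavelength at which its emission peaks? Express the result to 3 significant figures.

Wien's displacement law: λ_max = b/T = (2.898×10⁻³ m·K)/(1051 K) = 2.757×10⁻⁶ m.
That is 2.76 μm, in the infrared range.

λ_max ≈ 2.76 μm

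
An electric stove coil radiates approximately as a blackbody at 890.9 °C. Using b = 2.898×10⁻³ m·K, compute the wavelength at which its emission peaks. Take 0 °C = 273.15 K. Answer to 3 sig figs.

T = 890.9 °C + 273.15 = 1164.05 K.
Wien's displacement law: λ_max = b/T = (2.898×10⁻³ m·K)/(1164.05 K) = 2.490×10⁻⁶ m.
That is 2.49×10³ nm, in the infrared range.

λ_max ≈ 2.49×10³ nm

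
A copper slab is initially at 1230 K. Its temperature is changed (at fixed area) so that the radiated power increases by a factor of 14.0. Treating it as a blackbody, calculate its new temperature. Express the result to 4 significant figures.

T₂ ≈ 2379 K

P ∝ T⁴, so T₂/T₁ = (P₂/P₁)^(1/4) = (14.0)^(1/4) = 1.93434.
T₂ = 1230 × 1.93434 = 2379 K.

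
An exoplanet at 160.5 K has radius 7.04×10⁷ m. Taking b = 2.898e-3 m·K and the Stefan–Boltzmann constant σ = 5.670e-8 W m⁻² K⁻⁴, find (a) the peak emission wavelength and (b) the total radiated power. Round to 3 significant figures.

λ_max ≈ 18.1 μm; P ≈ 2.34×10¹⁸ W

(a) λ_max = b/T = 2.898×10⁻³/160.5 = 1.806×10⁻⁵ m = 18.1 μm.
Surface area A = 4πR² = 4π(7.04×10⁷ m)² = 6.22809×10¹⁶ m².
(b) P = σAT⁴ = 5.670×10⁻⁸×6.22809×10¹⁶×(160.5)⁴ = 2.34×10¹⁸ W.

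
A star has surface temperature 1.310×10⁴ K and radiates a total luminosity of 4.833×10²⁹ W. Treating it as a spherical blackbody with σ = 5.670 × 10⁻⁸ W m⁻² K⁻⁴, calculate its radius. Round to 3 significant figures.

R ≈ 4.80×10⁹ m

L = 4πR²σT⁴ ⇒ R = √(L/(4πσT⁴)).
σT⁴ = 1.66981×10⁹ W/m², so R = √(4.833×10²⁹/(4π×1.66981×10⁹)) = 4.80×10⁹ m.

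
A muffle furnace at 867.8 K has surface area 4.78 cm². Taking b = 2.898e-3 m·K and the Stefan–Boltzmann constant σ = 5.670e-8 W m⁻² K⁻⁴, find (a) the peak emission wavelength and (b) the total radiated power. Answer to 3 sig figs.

λ_max ≈ 3.34 μm; P ≈ 15.4 W

(a) λ_max = b/T = 2.898×10⁻³/867.8 = 3.339×10⁻⁶ m = 3.34 μm.
Area A = 4.78 cm² = 4.78×10⁻⁴ m².
(b) P = σAT⁴ = 5.670×10⁻⁸×4.78×10⁻⁴×(867.8)⁴ = 15.4 W.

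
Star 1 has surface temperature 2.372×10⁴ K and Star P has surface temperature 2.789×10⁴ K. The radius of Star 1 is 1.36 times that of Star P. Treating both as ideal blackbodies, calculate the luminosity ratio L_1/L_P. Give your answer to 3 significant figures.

L_1/L_P ≈ 0.968

L ∝ R²T⁴, so L_1/L_P = (R_1/R_P)²(T_1/T_P)⁴ = (1.36)² × (2.372×10⁴/2.789×10⁴)⁴ = 1.8496 × 0.523196 = 0.968.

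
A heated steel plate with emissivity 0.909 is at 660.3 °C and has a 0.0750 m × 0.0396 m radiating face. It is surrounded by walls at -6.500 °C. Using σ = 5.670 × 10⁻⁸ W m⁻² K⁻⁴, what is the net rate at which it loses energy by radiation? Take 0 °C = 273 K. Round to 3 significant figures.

T = 660.3 °C + 273 = 933.3 K.
Surroundings: T = -6.500 °C + 273 = 266.500 K.
Area A = 0.0750 × 0.0396 = 2.97×10⁻³ m².
Net radiated power P_net = εσA(T⁴ − T₀⁴) = 0.909×5.670×10⁻⁸×2.97×10⁻³×(933.3⁴ − 266.500⁴).
T⁴ − T₀⁴ = 7.58726×10¹¹ − 5.04416×10⁹ = 7.53682×10¹¹ K⁴, so P_net = 115 W.

Net loss ≈ 115 W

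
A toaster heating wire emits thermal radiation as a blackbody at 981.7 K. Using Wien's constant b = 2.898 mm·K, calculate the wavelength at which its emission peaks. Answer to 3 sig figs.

λ_max ≈ 2.95 μm

Wien's displacement law: λ_max = b/T = (2.898×10⁻³ m·K)/(981.7 K) = 2.952×10⁻⁶ m.
That is 2.95 μm, in the infrared range.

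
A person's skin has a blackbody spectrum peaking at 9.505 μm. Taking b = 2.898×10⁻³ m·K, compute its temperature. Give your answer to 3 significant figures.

Wien's law gives T = b/λ_max = (2.898×10⁻³ m·K)/(9.505×10⁻⁶ m) = 305 K.

T ≈ 305 K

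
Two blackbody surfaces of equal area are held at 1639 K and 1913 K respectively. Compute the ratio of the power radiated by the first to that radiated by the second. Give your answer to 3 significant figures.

With equal areas, P₁/P₂ = (T₁/T₂)⁴ = (1639/1913)⁴ = 0.539.

P₁/P₂ ≈ 0.539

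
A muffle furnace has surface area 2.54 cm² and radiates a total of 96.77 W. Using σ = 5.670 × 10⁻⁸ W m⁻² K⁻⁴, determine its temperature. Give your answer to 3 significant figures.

T ≈ 1.61×10³ K

Area A = 2.54 cm² = 2.54×10⁻⁴ m².
P = σAT⁴ ⇒ T = (P/(σA))^(1/4) = (96.77/(5.670×10⁻⁸×2.54×10⁻⁴))^(1/4) = 1.61×10³ K.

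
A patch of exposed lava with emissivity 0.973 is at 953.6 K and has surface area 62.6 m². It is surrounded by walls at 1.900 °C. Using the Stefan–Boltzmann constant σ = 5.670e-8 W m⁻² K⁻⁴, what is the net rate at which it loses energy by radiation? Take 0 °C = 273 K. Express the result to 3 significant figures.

Net loss ≈ 2.84×10⁶ W

Surroundings: T = 1.900 °C + 273 = 274.900 K.
Area A = 62.6 m².
Net radiated power P_net = εσA(T⁴ − T₀⁴) = 0.973×5.670×10⁻⁸×62.6×(953.6⁴ − 274.900⁴).
T⁴ − T₀⁴ = 8.26923×10¹¹ − 5.71083×10⁹ = 8.21212×10¹¹ K⁴, so P_net = 2.84×10⁶ W.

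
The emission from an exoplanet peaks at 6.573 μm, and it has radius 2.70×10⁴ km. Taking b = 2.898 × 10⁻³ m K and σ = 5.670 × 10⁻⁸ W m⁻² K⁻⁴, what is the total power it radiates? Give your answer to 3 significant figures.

Wien's law: T = b/λ_max = 2.898×10⁻³/6.573×10⁻⁶ = 440.895 K.
Surface area A = 4πR² = 4π(2.70×10⁷ m)² = 9.16088×10¹⁵ m².
Then P = σAT⁴ = 5.670×10⁻⁸×9.16088×10¹⁵×(440.895)⁴ = 1.96×10¹⁹ W.

P ≈ 1.96×10¹⁹ W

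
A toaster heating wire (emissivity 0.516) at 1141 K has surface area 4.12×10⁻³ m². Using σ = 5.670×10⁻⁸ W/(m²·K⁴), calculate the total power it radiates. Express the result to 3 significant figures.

Area A = 4.12×10⁻³ m².
P = εσAT⁴ = 0.516 × 5.670×10⁻⁸ × 4.12×10⁻³ × (1141)⁴ = 204 W.

P ≈ 204 W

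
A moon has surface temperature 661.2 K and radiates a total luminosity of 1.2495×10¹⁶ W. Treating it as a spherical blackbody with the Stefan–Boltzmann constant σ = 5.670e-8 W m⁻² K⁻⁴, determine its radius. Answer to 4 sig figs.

R ≈ 3.029×10⁵ m

L = 4πR²σT⁴ ⇒ R = √(L/(4πσT⁴)).
σT⁴ = 10837.1 W/m², so R = √(1.2495×10¹⁶/(4π×10837.1)) = 3.029×10⁵ m.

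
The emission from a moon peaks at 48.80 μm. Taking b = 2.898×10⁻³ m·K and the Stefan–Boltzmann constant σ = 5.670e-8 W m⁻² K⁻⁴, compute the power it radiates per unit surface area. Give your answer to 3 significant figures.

I ≈ 0.705 W/m²

Wien's law: T = b/λ_max = 2.898×10⁻³/4.880×10⁻⁵ = 59.3852 K.
Then I = σT⁴ = 5.670×10⁻⁸×(59.3852)⁴ = 0.705 W/m².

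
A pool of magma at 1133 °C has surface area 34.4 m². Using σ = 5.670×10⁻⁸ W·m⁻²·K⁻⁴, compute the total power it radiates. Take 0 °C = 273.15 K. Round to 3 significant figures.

P ≈ 7.63×10⁶ W

T = 1133 °C + 273.15 = 1406.15 K.
Area A = 34.4 m².
P = σAT⁴ = 5.670×10⁻⁸ × 34.4 × (1406.15)⁴ = 7.63×10⁶ W.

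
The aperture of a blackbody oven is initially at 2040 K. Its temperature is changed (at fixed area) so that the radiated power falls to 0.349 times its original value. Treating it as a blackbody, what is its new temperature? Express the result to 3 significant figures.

T₂ ≈ 1.57×10³ K

P ∝ T⁴, so T₂/T₁ = (P₂/P₁)^(1/4) = (0.349)^(1/4) = 0.768611.
T₂ = 2040 × 0.768611 = 1.57×10³ K.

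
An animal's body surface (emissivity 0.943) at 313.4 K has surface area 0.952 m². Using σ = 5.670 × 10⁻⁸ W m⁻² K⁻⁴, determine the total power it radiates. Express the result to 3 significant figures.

Area A = 0.952 m².
P = εσAT⁴ = 0.943 × 5.670×10⁻⁸ × 0.952 × (313.4)⁴ = 491 W.

P ≈ 491 W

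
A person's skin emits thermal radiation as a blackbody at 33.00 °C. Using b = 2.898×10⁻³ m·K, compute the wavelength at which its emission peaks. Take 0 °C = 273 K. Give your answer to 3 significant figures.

λ_max ≈ 9.47 μm

T = 33.00 °C + 273 = 306.00 K.
Wien's displacement law: λ_max = b/T = (2.898×10⁻³ m·K)/(306.00 K) = 9.471×10⁻⁶ m.
That is 9.47 μm, in the infrared range.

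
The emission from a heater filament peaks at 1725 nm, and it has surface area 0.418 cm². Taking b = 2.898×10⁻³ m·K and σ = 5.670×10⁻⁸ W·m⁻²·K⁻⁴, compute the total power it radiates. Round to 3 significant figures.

Wien's law: T = b/λ_max = 2.898×10⁻³/1.725×10⁻⁶ = 1680.00 K.
Area A = 0.418 cm² = 4.18×10⁻⁵ m².
Then P = σAT⁴ = 5.670×10⁻⁸×4.18×10⁻⁵×(1680.00)⁴ = 18.9 W.

P ≈ 18.9 W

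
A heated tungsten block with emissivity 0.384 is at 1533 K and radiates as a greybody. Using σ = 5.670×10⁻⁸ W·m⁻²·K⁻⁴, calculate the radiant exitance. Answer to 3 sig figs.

I ≈ 1.20×10⁵ W/m²

Stefan–Boltzmann: I = εσT⁴ = 0.384 × 5.670×10⁻⁸ × (1533)⁴ = 1.20×10⁵ W/m².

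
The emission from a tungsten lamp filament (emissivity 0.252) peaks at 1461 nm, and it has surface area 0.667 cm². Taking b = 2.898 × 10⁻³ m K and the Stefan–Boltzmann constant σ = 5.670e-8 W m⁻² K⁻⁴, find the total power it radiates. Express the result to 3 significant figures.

Wien's law: T = b/λ_max = 2.898×10⁻³/1.461×10⁻⁶ = 1983.57 K.
Area A = 0.667 cm² = 6.67×10⁻⁵ m².
Then P = εσAT⁴ = 0.252×5.670×10⁻⁸×6.67×10⁻⁵×(1983.57)⁴ = 14.8 W.

P ≈ 14.8 W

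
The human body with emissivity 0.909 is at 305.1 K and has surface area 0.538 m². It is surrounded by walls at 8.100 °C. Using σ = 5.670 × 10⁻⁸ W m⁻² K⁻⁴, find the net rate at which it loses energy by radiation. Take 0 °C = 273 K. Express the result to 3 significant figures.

Net loss ≈ 67.1 W

Surroundings: T = 8.100 °C + 273 = 281.100 K.
Area A = 0.538 m².
Net radiated power P_net = εσA(T⁴ − T₀⁴) = 0.909×5.670×10⁻⁸×0.538×(305.1⁴ − 281.100⁴).
T⁴ − T₀⁴ = 8.66501×10⁹ − 6.24372×10⁹ = 2.42129×10⁹ K⁴, so P_net = 67.1 W.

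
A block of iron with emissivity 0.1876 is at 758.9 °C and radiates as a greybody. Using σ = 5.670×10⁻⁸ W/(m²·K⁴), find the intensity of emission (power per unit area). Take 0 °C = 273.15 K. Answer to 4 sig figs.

I ≈ 1.207×10⁴ W/m²

T = 758.9 °C + 273.15 = 1032.05 K.
Stefan–Boltzmann: I = εσT⁴ = 0.1876 × 5.670×10⁻⁸ × (1032.05)⁴ = 1.207×10⁴ W/m².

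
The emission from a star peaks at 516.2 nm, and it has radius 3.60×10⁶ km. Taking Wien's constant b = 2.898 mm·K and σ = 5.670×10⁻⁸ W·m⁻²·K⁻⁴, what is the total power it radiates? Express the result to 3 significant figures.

P ≈ 9.17×10²⁷ W

Wien's law: T = b/λ_max = 2.898×10⁻³/5.162×10⁻⁷ = 5614.10 K.
Surface area A = 4πR² = 4π(3.60×10⁹ m)² = 1.62860×10²⁰ m².
Then P = σAT⁴ = 5.670×10⁻⁸×1.62860×10²⁰×(5614.10)⁴ = 9.17×10²⁷ W.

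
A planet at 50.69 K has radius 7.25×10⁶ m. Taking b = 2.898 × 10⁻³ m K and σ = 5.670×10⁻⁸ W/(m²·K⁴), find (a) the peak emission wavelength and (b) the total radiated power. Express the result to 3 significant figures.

(a) λ_max = b/T = 2.898×10⁻³/50.69 = 5.717×10⁻⁵ m = 57.2 μm.
Surface area A = 4πR² = 4π(7.25×10⁶ m)² = 6.60520×10¹⁴ m².
(b) P = σAT⁴ = 5.670×10⁻⁸×6.60520×10¹⁴×(50.69)⁴ = 2.47×10¹⁴ W.

λ_max ≈ 57.2 μm; P ≈ 2.47×10¹⁴ W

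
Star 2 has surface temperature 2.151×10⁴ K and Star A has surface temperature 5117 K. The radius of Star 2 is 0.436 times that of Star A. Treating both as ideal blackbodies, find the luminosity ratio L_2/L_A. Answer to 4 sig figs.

L ∝ R²T⁴, so L_2/L_A = (R_2/R_A)²(T_2/T_A)⁴ = (0.436)² × (2.151×10⁴/5117)⁴ = 0.190096 × 312.248 = 59.36.

L_2/L_A ≈ 59.36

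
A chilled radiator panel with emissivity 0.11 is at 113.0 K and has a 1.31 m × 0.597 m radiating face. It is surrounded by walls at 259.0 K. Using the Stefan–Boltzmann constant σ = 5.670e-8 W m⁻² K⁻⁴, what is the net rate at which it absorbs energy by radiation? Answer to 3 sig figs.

Net gain ≈ 21.2 W

Area A = 1.31 × 0.597 = 0.78207 m².
Net radiated power P_net = εσA(T⁴ − T₀⁴) = 0.11×5.670×10⁻⁸×0.78207×(113.0⁴ − 259.0⁴).
T⁴ − T₀⁴ = 1.63047×10⁸ − 4.49986×10⁹ = -4.33681×10⁹ K⁴, so P_net = -21.2 W — negative, meaning a net gain of 21.2 W.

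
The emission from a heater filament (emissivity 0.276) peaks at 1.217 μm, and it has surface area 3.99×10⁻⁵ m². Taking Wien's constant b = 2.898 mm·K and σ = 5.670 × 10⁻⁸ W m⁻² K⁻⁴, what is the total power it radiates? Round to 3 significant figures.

Wien's law: T = b/λ_max = 2.898×10⁻³/1.217×10⁻⁶ = 2381.27 K.
Area A = 3.99×10⁻⁵ m².
Then P = εσAT⁴ = 0.276×5.670×10⁻⁸×3.99×10⁻⁵×(2381.27)⁴ = 20.1 W.

P ≈ 20.1 W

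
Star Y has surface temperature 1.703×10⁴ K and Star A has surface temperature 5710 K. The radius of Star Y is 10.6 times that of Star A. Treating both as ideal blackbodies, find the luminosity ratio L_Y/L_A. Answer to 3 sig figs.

L_Y/L_A ≈ 8.89×10³

L ∝ R²T⁴, so L_Y/L_A = (R_Y/R_A)²(T_Y/T_A)⁴ = (10.6)² × (1.703×10⁴/5710)⁴ = 112.36 × 79.1251 = 8.89×10³.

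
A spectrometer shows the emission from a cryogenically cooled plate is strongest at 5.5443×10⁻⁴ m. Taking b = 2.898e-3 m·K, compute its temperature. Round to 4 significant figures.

Wien's law gives T = b/λ_max = (2.898×10⁻³ m·K)/(5.5443×10⁻⁴ m) = 5.227 K.

T ≈ 5.227 K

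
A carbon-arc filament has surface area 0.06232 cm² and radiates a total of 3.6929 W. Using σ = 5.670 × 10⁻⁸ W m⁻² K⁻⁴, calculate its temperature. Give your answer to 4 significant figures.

T ≈ 1798 K

Area A = 0.06232 cm² = 6.232×10⁻⁶ m².
P = σAT⁴ ⇒ T = (P/(σA))^(1/4) = (3.6929/(5.670×10⁻⁸×6.232×10⁻⁶))^(1/4) = 1798 K.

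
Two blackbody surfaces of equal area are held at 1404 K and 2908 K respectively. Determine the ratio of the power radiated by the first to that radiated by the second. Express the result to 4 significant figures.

With equal areas, P₁/P₂ = (T₁/T₂)⁴ = (1404/2908)⁴ = 0.05434.

P₁/P₂ ≈ 0.05434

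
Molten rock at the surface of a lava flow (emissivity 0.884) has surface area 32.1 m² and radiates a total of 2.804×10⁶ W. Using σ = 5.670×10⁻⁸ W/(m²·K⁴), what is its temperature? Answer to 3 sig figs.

T ≈ 1.15×10³ K

Area A = 32.1 m².
P = εσAT⁴ ⇒ T = (P/(εσA))^(1/4) = (2.804×10⁶/(0.884×5.670×10⁻⁸×32.1))^(1/4) = 1.15×10³ K.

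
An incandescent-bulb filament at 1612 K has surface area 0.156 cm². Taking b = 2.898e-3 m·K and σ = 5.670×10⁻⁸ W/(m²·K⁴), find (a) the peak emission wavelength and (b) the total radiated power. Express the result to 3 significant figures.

(a) λ_max = b/T = 2.898×10⁻³/1612 = 1.798×10⁻⁶ m = 1.80 μm.
Area A = 0.156 cm² = 1.56×10⁻⁵ m².
(b) P = σAT⁴ = 5.670×10⁻⁸×1.56×10⁻⁵×(1612)⁴ = 5.97 W.

λ_max ≈ 1.80 μm; P ≈ 5.97 W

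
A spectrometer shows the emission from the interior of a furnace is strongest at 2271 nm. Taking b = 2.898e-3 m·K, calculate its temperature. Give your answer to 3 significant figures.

Wien's law gives T = b/λ_max = (2.898×10⁻³ m·K)/(2.271×10⁻⁶ m) = 1.28×10³ K.

T ≈ 1.28×10³ K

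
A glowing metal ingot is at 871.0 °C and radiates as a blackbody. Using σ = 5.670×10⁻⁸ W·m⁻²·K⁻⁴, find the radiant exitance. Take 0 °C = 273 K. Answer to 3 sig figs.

I ≈ 9.71×10⁴ W/m²

T = 871.0 °C + 273 = 1144.0 K.
Stefan–Boltzmann: I = σT⁴ = 5.670×10⁻⁸ × (1144.0)⁴ = 9.71×10⁴ W/m².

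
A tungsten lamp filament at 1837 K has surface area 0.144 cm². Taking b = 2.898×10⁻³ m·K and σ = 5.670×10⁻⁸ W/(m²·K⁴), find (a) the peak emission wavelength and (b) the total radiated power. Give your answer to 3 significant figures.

λ_max ≈ 1.58×10³ nm; P ≈ 9.30 W

(a) λ_max = b/T = 2.898×10⁻³/1837 = 1.578×10⁻⁶ m = 1.58×10³ nm.
Area A = 0.144 cm² = 1.44×10⁻⁵ m².
(b) P = σAT⁴ = 5.670×10⁻⁸×1.44×10⁻⁵×(1837)⁴ = 9.30 W.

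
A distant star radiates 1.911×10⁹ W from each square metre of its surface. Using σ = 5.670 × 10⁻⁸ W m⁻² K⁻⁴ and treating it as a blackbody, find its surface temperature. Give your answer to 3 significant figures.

I = σT⁴, so T = (I/σ)^(1/4) = (1.911×10⁹/(5.670×10⁻⁸))^(1/4) = 1.35×10⁴ K.

T ≈ 1.35×10⁴ K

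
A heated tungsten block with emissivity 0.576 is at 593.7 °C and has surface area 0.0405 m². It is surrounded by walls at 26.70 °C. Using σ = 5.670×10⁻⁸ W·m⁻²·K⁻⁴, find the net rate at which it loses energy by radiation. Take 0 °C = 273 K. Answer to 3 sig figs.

T = 593.7 °C + 273 = 866.7 K.
Surroundings: T = 26.70 °C + 273 = 299.70 K.
Area A = 0.0405 m².
Net radiated power P_net = εσA(T⁴ − T₀⁴) = 0.576×5.670×10⁻⁸×0.0405×(866.7⁴ − 299.70⁴).
T⁴ − T₀⁴ = 5.64255×10¹¹ − 8.06765×10⁹ = 5.56187×10¹¹ K⁴, so P_net = 736 W.

Net loss ≈ 736 W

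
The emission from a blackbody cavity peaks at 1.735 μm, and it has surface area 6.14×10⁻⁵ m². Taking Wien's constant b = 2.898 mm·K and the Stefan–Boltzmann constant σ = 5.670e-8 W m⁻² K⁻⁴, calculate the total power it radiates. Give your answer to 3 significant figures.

Wien's law: T = b/λ_max = 2.898×10⁻³/1.735×10⁻⁶ = 1670.32 K.
Area A = 6.14×10⁻⁵ m².
Then P = σAT⁴ = 5.670×10⁻⁸×6.14×10⁻⁵×(1670.32)⁴ = 27.1 W.

P ≈ 27.1 W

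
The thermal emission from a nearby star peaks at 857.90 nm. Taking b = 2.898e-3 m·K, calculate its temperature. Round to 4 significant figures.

T ≈ 3378 K

Wien's law gives T = b/λ_max = (2.898×10⁻³ m·K)/(8.5790×10⁻⁷ m) = 3378 K.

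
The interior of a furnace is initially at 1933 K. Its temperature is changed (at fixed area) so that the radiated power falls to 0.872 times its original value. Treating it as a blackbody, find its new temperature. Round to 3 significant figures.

P ∝ T⁴, so T₂/T₁ = (P₂/P₁)^(1/4) = (0.872)^(1/4) = 0.966338.
T₂ = 1933 × 0.966338 = 1.87×10³ K.

T₂ ≈ 1.87×10³ K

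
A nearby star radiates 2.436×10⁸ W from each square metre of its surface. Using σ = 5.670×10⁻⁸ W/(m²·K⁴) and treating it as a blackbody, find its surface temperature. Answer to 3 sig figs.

T ≈ 8.10×10³ K

I = σT⁴, so T = (I/σ)^(1/4) = (2.436×10⁸/(5.670×10⁻⁸))^(1/4) = 8.10×10³ K.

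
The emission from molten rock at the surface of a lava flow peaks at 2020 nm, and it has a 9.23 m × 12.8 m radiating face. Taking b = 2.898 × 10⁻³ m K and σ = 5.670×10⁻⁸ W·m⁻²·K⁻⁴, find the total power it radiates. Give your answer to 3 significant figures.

Wien's law: T = b/λ_max = 2.898×10⁻³/2.020×10⁻⁶ = 1434.65 K.
Area A = 9.23 × 12.8 = 118.144 m².
Then P = σAT⁴ = 5.670×10⁻⁸×118.144×(1434.65)⁴ = 2.84×10⁷ W.

P ≈ 2.84×10⁷ W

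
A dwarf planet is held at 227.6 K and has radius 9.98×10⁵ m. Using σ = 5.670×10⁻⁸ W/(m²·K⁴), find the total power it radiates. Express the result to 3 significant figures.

P ≈ 1.90×10¹⁵ W

Surface area A = 4πR² = 4π(9.98×10⁵ m)² = 1.25162×10¹³ m².
P = σAT⁴ = 5.670×10⁻⁸ × 1.25162×10¹³ × (227.6)⁴ = 1.90×10¹⁵ W.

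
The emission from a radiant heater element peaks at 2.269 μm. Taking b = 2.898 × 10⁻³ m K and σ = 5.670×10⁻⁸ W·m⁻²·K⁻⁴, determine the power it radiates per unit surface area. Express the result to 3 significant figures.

I ≈ 1.51×10⁵ W/m²

Wien's law: T = b/λ_max = 2.898×10⁻³/2.269×10⁻⁶ = 1277.21 K.
Then I = σT⁴ = 5.670×10⁻⁸×(1277.21)⁴ = 1.51×10⁵ W/m².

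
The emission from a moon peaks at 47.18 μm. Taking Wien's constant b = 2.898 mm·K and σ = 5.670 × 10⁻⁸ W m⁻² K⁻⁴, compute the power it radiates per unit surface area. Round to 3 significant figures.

I ≈ 0.807 W/m²

Wien's law: T = b/λ_max = 2.898×10⁻³/4.718×10⁻⁵ = 61.4243 K.
Then I = σT⁴ = 5.670×10⁻⁸×(61.4243)⁴ = 0.807 W/m².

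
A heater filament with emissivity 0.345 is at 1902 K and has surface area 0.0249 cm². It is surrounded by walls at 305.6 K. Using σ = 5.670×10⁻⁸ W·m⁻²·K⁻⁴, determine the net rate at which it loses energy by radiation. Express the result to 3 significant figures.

Net loss ≈ 0.637 W

Area A = 0.0249 cm² = 2.49×10⁻⁶ m².
Net radiated power P_net = εσA(T⁴ − T₀⁴) = 0.345×5.670×10⁻⁸×2.49×10⁻⁶×(1902⁴ − 305.6⁴).
T⁴ − T₀⁴ = 1.30871×10¹³ − 8.72195×10⁹ = 1.30784×10¹³ K⁴, so P_net = 0.637 W.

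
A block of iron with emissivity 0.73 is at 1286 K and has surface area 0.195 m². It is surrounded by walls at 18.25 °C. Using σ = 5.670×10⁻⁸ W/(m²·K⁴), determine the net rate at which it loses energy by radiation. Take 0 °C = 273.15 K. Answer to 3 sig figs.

Net loss ≈ 2.20×10⁴ W

Surroundings: T = 18.25 °C + 273.15 = 291.40 K.
Area A = 0.195 m².
Net radiated power P_net = εσA(T⁴ − T₀⁴) = 0.73×5.670×10⁻⁸×0.195×(1286⁴ − 291.40⁴).
T⁴ − T₀⁴ = 2.73504×10¹² − 7.21038×10⁹ = 2.72783×10¹² K⁴, so P_net = 2.20×10⁴ W.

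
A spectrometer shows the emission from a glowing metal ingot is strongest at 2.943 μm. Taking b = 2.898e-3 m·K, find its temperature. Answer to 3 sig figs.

Wien's law gives T = b/λ_max = (2.898×10⁻³ m·K)/(2.943×10⁻⁶ m) = 985 K.

T ≈ 985 K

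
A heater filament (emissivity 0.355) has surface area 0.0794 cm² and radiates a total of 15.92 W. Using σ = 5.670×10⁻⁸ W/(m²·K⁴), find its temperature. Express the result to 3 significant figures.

T ≈ 3.16×10³ K

Area A = 0.0794 cm² = 7.94×10⁻⁶ m².
P = εσAT⁴ ⇒ T = (P/(εσA))^(1/4) = (15.92/(0.355×5.670×10⁻⁸×7.94×10⁻⁶))^(1/4) = 3.16×10³ K.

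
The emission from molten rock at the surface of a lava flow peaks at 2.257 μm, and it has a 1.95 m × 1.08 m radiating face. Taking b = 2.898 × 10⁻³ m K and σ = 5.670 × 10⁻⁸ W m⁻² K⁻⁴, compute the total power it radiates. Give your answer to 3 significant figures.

Wien's law: T = b/λ_max = 2.898×10⁻³/2.257×10⁻⁶ = 1284.01 K.
Area A = 1.95 × 1.08 = 2.106 m².
Then P = σAT⁴ = 5.670×10⁻⁸×2.106×(1284.01)⁴ = 3.25×10⁵ W.

P ≈ 3.25×10⁵ W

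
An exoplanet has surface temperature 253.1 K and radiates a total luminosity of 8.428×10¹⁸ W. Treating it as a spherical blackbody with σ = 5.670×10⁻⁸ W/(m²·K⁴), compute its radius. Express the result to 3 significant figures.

L = 4πR²σT⁴ ⇒ R = √(L/(4πσT⁴)).
σT⁴ = 232.676 W/m², so R = √(8.428×10¹⁸/(4π×232.676)) = 5.37×10⁷ m.

R ≈ 5.37×10⁷ m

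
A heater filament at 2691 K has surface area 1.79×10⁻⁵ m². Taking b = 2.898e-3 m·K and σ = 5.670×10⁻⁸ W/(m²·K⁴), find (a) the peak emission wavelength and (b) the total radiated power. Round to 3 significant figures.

(a) λ_max = b/T = 2.898×10⁻³/2691 = 1.077×10⁻⁶ m = 1.08 μm.
Area A = 1.79×10⁻⁵ m².
(b) P = σAT⁴ = 5.670×10⁻⁸×1.79×10⁻⁵×(2691)⁴ = 53.2 W.

λ_max ≈ 1.08 μm; P ≈ 53.2 W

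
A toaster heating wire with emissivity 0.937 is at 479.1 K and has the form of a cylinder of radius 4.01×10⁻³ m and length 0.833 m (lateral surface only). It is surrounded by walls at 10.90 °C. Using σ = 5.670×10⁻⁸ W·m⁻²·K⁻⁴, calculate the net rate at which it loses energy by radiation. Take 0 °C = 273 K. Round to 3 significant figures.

Surroundings: T = 10.90 °C + 273 = 283.90 K.
Lateral area A = 2πrL = 2π×4.01×10⁻³×0.833 = 0.0209879 m².
Net radiated power P_net = εσA(T⁴ − T₀⁴) = 0.937×5.670×10⁻⁸×0.0209879×(479.1⁴ − 283.90⁴).
T⁴ − T₀⁴ = 5.26871×10¹⁰ − 6.49623×10⁹ = 4.61909×10¹⁰ K⁴, so P_net = 51.5 W.

Net loss ≈ 51.5 W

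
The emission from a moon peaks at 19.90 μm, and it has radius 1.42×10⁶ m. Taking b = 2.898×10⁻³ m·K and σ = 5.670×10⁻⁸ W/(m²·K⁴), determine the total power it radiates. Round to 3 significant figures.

P ≈ 6.46×10¹⁴ W

Wien's law: T = b/λ_max = 2.898×10⁻³/1.990×10⁻⁵ = 145.628 K.
Surface area A = 4πR² = 4π(1.42×10⁶ m)² = 2.53388×10¹³ m².
Then P = σAT⁴ = 5.670×10⁻⁸×2.53388×10¹³×(145.628)⁴ = 6.46×10¹⁴ W.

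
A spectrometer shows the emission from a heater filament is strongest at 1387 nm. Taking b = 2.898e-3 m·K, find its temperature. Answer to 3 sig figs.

T ≈ 2.09×10³ K

Wien's law gives T = b/λ_max = (2.898×10⁻³ m·K)/(1.387×10⁻⁶ m) = 2.09×10³ K.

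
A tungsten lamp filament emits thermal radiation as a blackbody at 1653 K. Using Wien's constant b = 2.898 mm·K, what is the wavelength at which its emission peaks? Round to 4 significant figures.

λ_max ≈ 1753 nm

Wien's displacement law: λ_max = b/T = (2.898×10⁻³ m·K)/(1653 K) = 1.7532×10⁻⁶ m.
That is 1753 nm, in the infrared range.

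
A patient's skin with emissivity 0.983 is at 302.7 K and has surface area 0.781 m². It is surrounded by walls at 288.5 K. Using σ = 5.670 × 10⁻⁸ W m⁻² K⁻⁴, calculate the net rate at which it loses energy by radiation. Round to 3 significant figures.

Area A = 0.781 m².
Net radiated power P_net = εσA(T⁴ − T₀⁴) = 0.983×5.670×10⁻⁸×0.781×(302.7⁴ − 288.5⁴).
T⁴ − T₀⁴ = 8.39556×10⁹ − 6.92761×10⁹ = 1.46795×10⁹ K⁴, so P_net = 63.9 W.

Net loss ≈ 63.9 W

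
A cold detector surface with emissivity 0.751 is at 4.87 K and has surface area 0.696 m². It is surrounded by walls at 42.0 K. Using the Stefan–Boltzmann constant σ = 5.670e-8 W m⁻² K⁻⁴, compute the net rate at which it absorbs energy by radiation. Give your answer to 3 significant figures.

Area A = 0.696 m².
Net radiated power P_net = εσA(T⁴ − T₀⁴) = 0.751×5.670×10⁻⁸×0.696×(4.87⁴ − 42.0⁴).
T⁴ − T₀⁴ = 562.491 − 3.11170×10⁶ = -3.11114×10⁶ K⁴, so P_net = -0.0922 W — negative, meaning a net gain of 0.0922 W.

Net gain ≈ 0.0922 W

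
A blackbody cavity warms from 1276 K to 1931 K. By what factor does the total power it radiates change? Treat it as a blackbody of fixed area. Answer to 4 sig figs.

P ∝ T⁴, so P₂/P₁ = (T₂/T₁)⁴ = (1931/1276)⁴ = (1.51332)⁴ = 5.245.

P₂/P₁ ≈ 5.245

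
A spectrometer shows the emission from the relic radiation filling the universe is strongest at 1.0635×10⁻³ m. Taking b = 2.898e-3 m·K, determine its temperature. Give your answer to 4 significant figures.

T ≈ 2.725 K

Wien's law gives T = b/λ_max = (2.898×10⁻³ m·K)/(1.0635×10⁻³ m) = 2.725 K.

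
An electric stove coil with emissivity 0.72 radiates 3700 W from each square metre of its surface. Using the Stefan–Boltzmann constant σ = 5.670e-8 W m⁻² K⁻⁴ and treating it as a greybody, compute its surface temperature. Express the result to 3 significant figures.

I = εσT⁴, so T = (I/εσ)^(1/4) = (3700/(0.72×5.670×10⁻⁸))^(1/4) = 549 K.

T ≈ 549 K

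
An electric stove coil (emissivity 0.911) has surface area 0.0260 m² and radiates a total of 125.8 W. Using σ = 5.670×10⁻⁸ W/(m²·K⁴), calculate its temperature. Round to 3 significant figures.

Area A = 0.0260 m².
P = εσAT⁴ ⇒ T = (P/(εσA))^(1/4) = (125.8/(0.911×5.670×10⁻⁸×0.0260))^(1/4) = 553 K.

T ≈ 553 K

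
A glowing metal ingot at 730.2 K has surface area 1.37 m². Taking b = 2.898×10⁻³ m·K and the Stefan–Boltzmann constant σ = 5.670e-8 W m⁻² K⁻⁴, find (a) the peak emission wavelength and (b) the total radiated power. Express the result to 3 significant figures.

λ_max ≈ 3.97 μm; P ≈ 2.21×10⁴ W

(a) λ_max = b/T = 2.898×10⁻³/730.2 = 3.969×10⁻⁶ m = 3.97 μm.
Area A = 1.37 m².
(b) P = σAT⁴ = 5.670×10⁻⁸×1.37×(730.2)⁴ = 2.21×10⁴ W.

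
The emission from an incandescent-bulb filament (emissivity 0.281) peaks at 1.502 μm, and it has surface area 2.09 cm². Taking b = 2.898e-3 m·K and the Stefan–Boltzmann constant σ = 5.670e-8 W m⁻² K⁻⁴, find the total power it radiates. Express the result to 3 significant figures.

P ≈ 46.1 W

Wien's law: T = b/λ_max = 2.898×10⁻³/1.502×10⁻⁶ = 1929.43 K.
Area A = 2.09 cm² = 2.09×10⁻⁴ m².
Then P = εσAT⁴ = 0.281×5.670×10⁻⁸×2.09×10⁻⁴×(1929.43)⁴ = 46.1 W.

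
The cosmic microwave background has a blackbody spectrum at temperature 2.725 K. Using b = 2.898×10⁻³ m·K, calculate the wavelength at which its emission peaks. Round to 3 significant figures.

Wien's displacement law: λ_max = b/T = (2.898×10⁻³ m·K)/(2.725 K) = 1.063×10⁻³ m.
That is 1.06×10⁻³ m, in the microwave range.

λ_max ≈ 1.06×10⁻³ m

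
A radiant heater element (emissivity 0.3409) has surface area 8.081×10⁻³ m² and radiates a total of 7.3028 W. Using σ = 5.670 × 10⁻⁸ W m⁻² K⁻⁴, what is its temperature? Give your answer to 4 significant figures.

T ≈ 465.0 K

Area A = 8.081×10⁻³ m².
P = εσAT⁴ ⇒ T = (P/(εσA))^(1/4) = (7.3028/(0.3409×5.670×10⁻⁸×8.081×10⁻³))^(1/4) = 465.0 K.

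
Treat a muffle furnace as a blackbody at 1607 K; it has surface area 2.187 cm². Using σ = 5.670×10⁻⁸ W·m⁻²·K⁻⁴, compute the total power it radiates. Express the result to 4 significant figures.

P ≈ 82.70 W

Area A = 2.187 cm² = 2.187×10⁻⁴ m².
P = σAT⁴ = 5.670×10⁻⁸ × 2.187×10⁻⁴ × (1607)⁴ = 82.70 W.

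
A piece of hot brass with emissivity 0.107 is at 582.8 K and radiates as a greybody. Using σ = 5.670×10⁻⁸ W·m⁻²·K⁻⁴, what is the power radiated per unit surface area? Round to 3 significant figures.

I ≈ 700 W/m²

Stefan–Boltzmann: I = εσT⁴ = 0.107 × 5.670×10⁻⁸ × (582.8)⁴ = 700 W/m².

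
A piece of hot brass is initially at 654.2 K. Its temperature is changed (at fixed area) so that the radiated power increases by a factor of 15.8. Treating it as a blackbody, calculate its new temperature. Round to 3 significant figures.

P ∝ T⁴, so T₂/T₁ = (P₂/P₁)^(1/4) = (15.8)^(1/4) = 1.99372.
T₂ = 654.2 × 1.99372 = 1.30×10³ K.

T₂ ≈ 1.30×10³ K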